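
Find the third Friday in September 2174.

September 1, 2174 is a Thursday.
The first Friday is therefore September 2 (1 days later).
The third Friday is 2 + 2×7 = September 16.

September 16, 2174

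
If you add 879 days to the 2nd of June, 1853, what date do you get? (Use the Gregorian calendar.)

+365 (one year) → Jun 2, 1854 (514 left).
+365 (one year) → Jun 2, 1855 (149 left).
Jun has 30 days: +29 → Jul 1, 1855 (120 left).
Jul has 31 days: +31 → Aug 1, 1855 (89 left).
Aug has 31 days: +31 → Sep 1, 1855 (58 left).
Sep has 30 days: +30 → Oct 1, 1855 (28 left).
+28 → Oct 29, 1855.

October 29, 1855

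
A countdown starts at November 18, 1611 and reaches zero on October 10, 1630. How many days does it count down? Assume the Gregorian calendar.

6901

Nov 18, 1611 → Nov 18, 1612: 366 days (Feb 29, 1612 is in that span).
Nov 18, 1612 → Nov 18, 1613: 365 days.
Nov 18, 1613 → Nov 18, 1614: 365 days.
Nov 18, 1614 → Nov 18, 1615: 365 days.
Nov 18, 1615 → Nov 18, 1616: 366 days (Feb 29, 1616 is in that span).
Nov 18, 1616 → Nov 18, 1617: 365 days.
Nov 18, 1617 → Nov 18, 1618: 365 days.
Nov 18, 1618 → Nov 18, 1619: 365 days.
Nov 18, 1619 → Nov 18, 1620: 366 days (Feb 29, 1620 is in that span).
Nov 18, 1620 → Nov 18, 1621: 365 days.
Nov 18, 1621 → Nov 18, 1622: 365 days.
Nov 18, 1622 → Nov 18, 1623: 365 days.
Nov 18, 1623 → Nov 18, 1624: 366 days (Feb 29, 1624 is in that span).
Nov 18, 1624 → Nov 18, 1625: 365 days.
Nov 18, 1625 → Nov 18, 1626: 365 days.
Nov 18, 1626 → Nov 18, 1627: 365 days.
Nov 18, 1627 → Nov 18, 1628: 366 days (Feb 29, 1628 is in that span).
Nov 18, 1628 → Nov 18, 1629: 365 days.
Nov 18, 1629 → Dec 18, 1629: 30 days (November has 30).
Dec 18, 1629 → Jan 18, 1630: 31 days (December has 31).
Jan 18, 1630 → Feb 18, 1630: 31 days (January has 31).
Feb 18, 1630 → Mar 18, 1630: 28 days (February has 28).
Mar 18, 1630 → Apr 18, 1630: 31 days (March has 31).
Apr 18, 1630 → May 18, 1630: 30 days (April has 30).
May 18, 1630 → Jun 18, 1630: 31 days (May has 31).
Jun 18, 1630 → Jul 18, 1630: 30 days (June has 30).
Jul 18, 1630 → Aug 18, 1630: 31 days (July has 31).
Aug 18, 1630 → Sep 18, 1630: 31 days (August has 31).
Sep 18, 1630 → Oct 10, 1630: 22 days.
Total: 6901 days.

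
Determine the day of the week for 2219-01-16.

Doomsday rule: the anchor day for the 2200s is Friday. For year 19: 19÷12 = 1 r 7, and 7÷4 = 1, so 1+7+1 = 9.
Friday + 9 ≡ Sunday — that's 2219's doomsday.
In January the doomsday date is Jan 3 (2219 is not a leap year).
Jan 16 is 13 days after Jan 3; 13 mod 7 = 6, so Sunday + 6 = Saturday.

Saturday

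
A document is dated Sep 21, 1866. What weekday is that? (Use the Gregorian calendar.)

Friday

Doomsday rule: the anchor day for the 1800s is Friday. For year 66: 66÷12 = 5 r 6, and 6÷4 = 1, so 5+6+1 = 12.
Friday + 12 ≡ Wednesday — that's 1866's doomsday.
In September the doomsday date is Sep 5.
Sep 21 is 16 days after Sep 5; 16 mod 7 = 2, so Wednesday + 2 = Friday.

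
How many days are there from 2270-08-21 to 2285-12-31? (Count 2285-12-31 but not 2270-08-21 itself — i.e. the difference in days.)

5611

Aug 21, 2270 → Aug 21, 2271: 365 days.
Aug 21, 2271 → Aug 21, 2272: 366 days (Feb 29, 2272 is in that span).
Aug 21, 2272 → Aug 21, 2273: 365 days.
Aug 21, 2273 → Aug 21, 2274: 365 days.
Aug 21, 2274 → Aug 21, 2275: 365 days.
Aug 21, 2275 → Aug 21, 2276: 366 days (Feb 29, 2276 is in that span).
Aug 21, 2276 → Aug 21, 2277: 365 days.
Aug 21, 2277 → Aug 21, 2278: 365 days.
Aug 21, 2278 → Aug 21, 2279: 365 days.
Aug 21, 2279 → Aug 21, 2280: 366 days (Feb 29, 2280 is in that span).
Aug 21, 2280 → Aug 21, 2281: 365 days.
Aug 21, 2281 → Aug 21, 2282: 365 days.
Aug 21, 2282 → Aug 21, 2283: 365 days.
Aug 21, 2283 → Aug 21, 2284: 366 days (Feb 29, 2284 is in that span).
Aug 21, 2284 → Aug 21, 2285: 365 days.
Aug 21, 2285 → Sep 21, 2285: 31 days (August has 31).
Sep 21, 2285 → Oct 21, 2285: 30 days (September has 30).
Oct 21, 2285 → Nov 21, 2285: 31 days (October has 31).
Nov 21, 2285 → Dec 21, 2285: 30 days (November has 30).
Dec 21, 2285 → Dec 31, 2285: 10 days.
Total: 5611 days.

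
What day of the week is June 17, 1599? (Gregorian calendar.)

Doomsday rule: the anchor day for the 1500s is Wednesday. For year 99: 99÷12 = 8 r 3, and 3÷4 = 0, so 8+3+0 = 11.
Wednesday + 11 ≡ Sunday — that's 1599's doomsday.
In June the doomsday date is Jun 6.
Jun 17 is 11 days after Jun 6; 11 mod 7 = 4, so Sunday + 4 = Thursday.

Thursday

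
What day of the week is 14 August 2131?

Tuesday

Doomsday rule: the anchor day for the 2100s is Sunday. For year 31: 31÷12 = 2 r 7, and 7÷4 = 1, so 2+7+1 = 10.
Sunday + 10 ≡ Wednesday — that's 2131's doomsday.
In August the doomsday date is Aug 8.
Aug 14 is 6 days after Aug 8; 6 mod 7 = 6, so Wednesday + 6 = Tuesday.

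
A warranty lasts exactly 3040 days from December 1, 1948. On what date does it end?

March 29, 1957

+365 (one year) → Dec 1, 1949 (2675 left).
+365 (one year) → Dec 1, 1950 (2310 left).
+365 (one year) → Dec 1, 1951 (1945 left).
+366 (one year; includes Feb 29, 1952) → Dec 1, 1952 (1579 left).
+365 (one year) → Dec 1, 1953 (1214 left).
+365 (one year) → Dec 1, 1954 (849 left).
+365 (one year) → Dec 1, 1955 (484 left).
+366 (one year; includes Feb 29, 1956) → Dec 1, 1956 (118 left).
Dec has 31 days: +31 → Jan 1, 1957 (87 left).
Jan has 31 days: +31 → Feb 1, 1957 (56 left).
Feb has 28 days: +28 → Mar 1, 1957 (28 left).
+28 → Mar 29, 1957.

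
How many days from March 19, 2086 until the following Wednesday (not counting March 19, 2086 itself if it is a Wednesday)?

Mar 19, 2086 is a Tuesday.
From Tuesday to the next Wednesday is 1 day.

1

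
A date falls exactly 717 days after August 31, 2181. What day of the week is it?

Monday

First find the weekday of Aug 31, 2181. Doomsday rule: the anchor day for the 2100s is Sunday. For year 81: 81÷12 = 6 r 9, and 9÷4 = 2, so 6+9+2 = 17.
Sunday + 17 ≡ Wednesday — that's 2181's doomsday.
In August the doomsday date is Aug 8.
Aug 31 is 23 days after Aug 8; 23 mod 7 = 2, so Wednesday + 2 = Friday.
717 mod 7 = 3, so 717 days after a Friday is Friday + 3 = Monday.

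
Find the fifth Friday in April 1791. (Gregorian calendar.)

April 29, 1791

April 1, 1791 is a Friday.
The first Friday is therefore April 1 (same day).
The fifth Friday is 1 + 4×7 = April 29.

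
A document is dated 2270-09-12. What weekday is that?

Doomsday rule: the anchor day for the 2200s is Friday. For year 70: 70÷12 = 5 r 10, and 10÷4 = 2, so 5+10+2 = 17.
Friday + 17 ≡ Monday — that's 2270's doomsday.
In September the doomsday date is Sep 5.
Sep 12 is 7 days after Sep 5; 7 mod 7 = 0, so Monday + 0 = Monday.

Monday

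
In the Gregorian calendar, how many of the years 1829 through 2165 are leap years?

82

Multiples of 4 in [1829,2165]: 84.
Of those, multiples of 100: 3 (not leap unless ÷400).
Multiples of 400: 1.
Leap years = 84 − 3 + 1 = 82.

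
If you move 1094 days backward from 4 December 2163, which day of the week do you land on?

Friday

First find the weekday of Dec 4, 2163. Doomsday rule: the anchor day for the 2100s is Sunday. For year 63: 63÷12 = 5 r 3, and 3÷4 = 0, so 5+3+0 = 8.
Sunday + 8 ≡ Monday — that's 2163's doomsday.
In December the doomsday date is Dec 12.
Dec 4 is 8 days before Dec 12; 8 mod 7 = 1, so Monday − 1 = Sunday.
1094 mod 7 = 2, so 1094 days before a Sunday is Sunday − 2 = Friday.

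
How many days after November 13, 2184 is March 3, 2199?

5223

Nov 13, 2184 → Nov 13, 2185: 365 days.
Nov 13, 2185 → Nov 13, 2186: 365 days.
Nov 13, 2186 → Nov 13, 2187: 365 days.
Nov 13, 2187 → Nov 13, 2188: 366 days (Feb 29, 2188 is in that span).
Nov 13, 2188 → Nov 13, 2189: 365 days.
Nov 13, 2189 → Nov 13, 2190: 365 days.
Nov 13, 2190 → Nov 13, 2191: 365 days.
Nov 13, 2191 → Nov 13, 2192: 366 days (Feb 29, 2192 is in that span).
Nov 13, 2192 → Nov 13, 2193: 365 days.
Nov 13, 2193 → Nov 13, 2194: 365 days.
Nov 13, 2194 → Nov 13, 2195: 365 days.
Nov 13, 2195 → Nov 13, 2196: 366 days (Feb 29, 2196 is in that span).
Nov 13, 2196 → Nov 13, 2197: 365 days.
Nov 13, 2197 → Nov 13, 2198: 365 days.
Nov 13, 2198 → Dec 13, 2198: 30 days (November has 30).
Dec 13, 2198 → Jan 13, 2199: 31 days (December has 31).
Jan 13, 2199 → Feb 13, 2199: 31 days (January has 31).
Feb 13, 2199 → Mar 3, 2199: 18 days.
Total: 5223 days.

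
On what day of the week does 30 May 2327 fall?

Doomsday rule: the anchor day for the 2300s is Wednesday. For year 27: 27÷12 = 2 r 3, and 3÷4 = 0, so 2+3+0 = 5.
Wednesday + 5 ≡ Monday — that's 2327's doomsday.
In May the doomsday date is May 9.
May 30 is 21 days after May 9; 21 mod 7 = 0, so Monday + 0 = Monday.

Monday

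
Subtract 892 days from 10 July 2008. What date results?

January 30, 2006

−366 (one year; includes Feb 29, 2008) → Jul 10, 2007 (526 left).
−365 (one year) → Jul 10, 2006 (161 left).
−10 → Jun 30, 2006 (end of Jun, 30 days; 151 left).
−30 → May 31, 2006 (end of May, 31 days; 121 left).
−31 → Apr 30, 2006 (end of Apr, 30 days; 90 left).
−30 → Mar 31, 2006 (end of Mar, 31 days; 60 left).
−31 → Feb 28, 2006 (end of Feb, 28 days; 29 left).
−28 → Jan 31, 2006 (end of Jan, 31 days; 1 left).
−1 → Jan 30, 2006.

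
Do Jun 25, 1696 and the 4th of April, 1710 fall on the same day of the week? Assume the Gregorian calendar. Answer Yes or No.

No

From Jun 25, 1696 to Apr 4, 1710 is 5030 days.
5030 mod 7 = 4, so they are different weekdays.
(Jun 25, 1696 is a Monday; Apr 4, 1710 is a Friday.)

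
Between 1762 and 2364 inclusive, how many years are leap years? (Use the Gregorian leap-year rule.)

146

Multiples of 4 in [1762,2364]: 151.
Of those, multiples of 100: 6 (not leap unless ÷400).
Multiples of 400: 1.
Leap years = 151 − 6 + 1 = 146.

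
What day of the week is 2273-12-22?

Doomsday rule: the anchor day for the 2200s is Friday. For year 73: 73÷12 = 6 r 1, and 1÷4 = 0, so 6+1+0 = 7.
Friday + 7 ≡ Friday — that's 2273's doomsday.
In December the doomsday date is Dec 12.
Dec 22 is 10 days after Dec 12; 10 mod 7 = 3, so Friday + 3 = Monday.

Monday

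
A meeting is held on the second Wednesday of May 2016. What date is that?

May 1, 2016 is a Sunday.
The first Wednesday is therefore May 4 (3 days later).
The second Wednesday is 4 + 1×7 = May 11.

May 11, 2016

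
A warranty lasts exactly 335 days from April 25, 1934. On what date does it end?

March 26, 1935

Apr has 30 days: +6 → May 1, 1934 (329 left).
May has 31 days: +31 → Jun 1, 1934 (298 left).
Jun has 30 days: +30 → Jul 1, 1934 (268 left).
Jul has 31 days: +31 → Aug 1, 1934 (237 left).
Aug has 31 days: +31 → Sep 1, 1934 (206 left).
Sep has 30 days: +30 → Oct 1, 1934 (176 left).
Oct has 31 days: +31 → Nov 1, 1934 (145 left).
Nov has 30 days: +30 → Dec 1, 1934 (115 left).
Dec has 31 days: +31 → Jan 1, 1935 (84 left).
Jan has 31 days: +31 → Feb 1, 1935 (53 left).
Feb has 28 days: +28 → Mar 1, 1935 (25 left).
+25 → Mar 26, 1935.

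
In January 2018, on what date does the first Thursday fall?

January 4, 2018

January 1, 2018 is a Monday.
The first Thursday is therefore January 4 (3 days later).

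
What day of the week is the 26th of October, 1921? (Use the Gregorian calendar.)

Wednesday

Doomsday rule: the anchor day for the 1900s is Wednesday. For year 21: 21÷12 = 1 r 9, and 9÷4 = 2, so 1+9+2 = 12.
Wednesday + 12 ≡ Monday — that's 1921's doomsday.
In October the doomsday date is Oct 10.
Oct 26 is 16 days after Oct 10; 16 mod 7 = 2, so Monday + 2 = Wednesday.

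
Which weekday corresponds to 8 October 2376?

Friday

Doomsday rule: the anchor day for the 2300s is Wednesday. For year 76: 76÷12 = 6 r 4, and 4÷4 = 1, so 6+4+1 = 11.
Wednesday + 11 ≡ Sunday — that's 2376's doomsday.
In October the doomsday date is Oct 10.
Oct 8 is 2 days before Oct 10; 2 mod 7 = 2, so Sunday − 2 = Friday.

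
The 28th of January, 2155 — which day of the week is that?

January 1, 2155 is a Wednesday.
Jan 1, 2155 → Jan 28, 2155: 27 days.
Total: 27 days.
27 mod 7 = 6, so Wednesday + 6 = Tuesday.

Tuesday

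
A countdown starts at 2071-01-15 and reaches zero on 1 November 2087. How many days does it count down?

Jan 15, 2071 → Jan 15, 2072: 365 days.
Jan 15, 2072 → Jan 15, 2073: 366 days (Feb 29, 2072 is in that span).
Jan 15, 2073 → Jan 15, 2074: 365 days.
Jan 15, 2074 → Jan 15, 2075: 365 days.
Jan 15, 2075 → Jan 15, 2076: 365 days.
Jan 15, 2076 → Jan 15, 2077: 366 days (Feb 29, 2076 is in that span).
Jan 15, 2077 → Jan 15, 2078: 365 days.
Jan 15, 2078 → Jan 15, 2079: 365 days.
Jan 15, 2079 → Jan 15, 2080: 365 days.
Jan 15, 2080 → Jan 15, 2081: 366 days (Feb 29, 2080 is in that span).
Jan 15, 2081 → Jan 15, 2082: 365 days.
Jan 15, 2082 → Jan 15, 2083: 365 days.
Jan 15, 2083 → Jan 15, 2084: 365 days.
Jan 15, 2084 → Jan 15, 2085: 366 days (Feb 29, 2084 is in that span).
Jan 15, 2085 → Jan 15, 2086: 365 days.
Jan 15, 2086 → Jan 15, 2087: 365 days.
Jan 15, 2087 → Feb 15, 2087: 31 days (January has 31).
Feb 15, 2087 → Mar 15, 2087: 28 days (February has 28).
Mar 15, 2087 → Apr 15, 2087: 31 days (March has 31).
Apr 15, 2087 → May 15, 2087: 30 days (April has 30).
May 15, 2087 → Jun 15, 2087: 31 days (May has 31).
Jun 15, 2087 → Jul 15, 2087: 30 days (June has 30).
Jul 15, 2087 → Aug 15, 2087: 31 days (July has 31).
Aug 15, 2087 → Sep 15, 2087: 31 days (August has 31).
Sep 15, 2087 → Oct 15, 2087: 30 days (September has 30).
Oct 15, 2087 → Nov 1, 2087: 17 days.
Total: 6134 days.

6134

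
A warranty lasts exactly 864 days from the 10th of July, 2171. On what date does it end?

November 20, 2173

+366 (one year; includes Feb 29, 2172) → Jul 10, 2172 (498 left).
+365 (one year) → Jul 10, 2173 (133 left).
Jul has 31 days: +22 → Aug 1, 2173 (111 left).
Aug has 31 days: +31 → Sep 1, 2173 (80 left).
Sep has 30 days: +30 → Oct 1, 2173 (50 left).
Oct has 31 days: +31 → Nov 1, 2173 (19 left).
+19 → Nov 20, 2173.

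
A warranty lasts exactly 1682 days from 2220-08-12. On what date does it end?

+365 (one year) → Aug 12, 2221 (1317 left).
+365 (one year) → Aug 12, 2222 (952 left).
+365 (one year) → Aug 12, 2223 (587 left).
+366 (one year; includes Feb 29, 2224) → Aug 12, 2224 (221 left).
Aug has 31 days: +20 → Sep 1, 2224 (201 left).
Sep has 30 days: +30 → Oct 1, 2224 (171 left).
Oct has 31 days: +31 → Nov 1, 2224 (140 left).
Nov has 30 days: +30 → Dec 1, 2224 (110 left).
Dec has 31 days: +31 → Jan 1, 2225 (79 left).
Jan has 31 days: +31 → Feb 1, 2225 (48 left).
Feb has 28 days: +28 → Mar 1, 2225 (20 left).
+20 → Mar 21, 2225.

March 21, 2225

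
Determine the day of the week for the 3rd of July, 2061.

Sunday

Doomsday rule: the anchor day for the 2000s is Tuesday. For year 61: 61÷12 = 5 r 1, and 1÷4 = 0, so 5+1+0 = 6.
Tuesday + 6 ≡ Monday — that's 2061's doomsday.
In July the doomsday date is Jul 11.
Jul 3 is 8 days before Jul 11; 8 mod 7 = 1, so Monday − 1 = Sunday.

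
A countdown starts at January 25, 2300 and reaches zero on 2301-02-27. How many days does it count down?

398

Jan 25, 2300 → Feb 25, 2300: 31 days (January has 31).
Feb 25, 2300 → Mar 25, 2300: 28 days (February has 28).
Mar 25, 2300 → Apr 25, 2300: 31 days (March has 31).
Apr 25, 2300 → May 25, 2300: 30 days (April has 30).
May 25, 2300 → Jun 25, 2300: 31 days (May has 31).
Jun 25, 2300 → Jul 25, 2300: 30 days (June has 30).
Jul 25, 2300 → Aug 25, 2300: 31 days (July has 31).
Aug 25, 2300 → Sep 25, 2300: 31 days (August has 31).
Sep 25, 2300 → Oct 25, 2300: 30 days (September has 30).
Oct 25, 2300 → Nov 25, 2300: 31 days (October has 31).
Nov 25, 2300 → Dec 25, 2300: 30 days (November has 30).
Dec 25, 2300 → Jan 25, 2301: 31 days (December has 31).
Jan 25, 2301 → Feb 25, 2301: 31 days (January has 31).
Feb 25, 2301 → Feb 27, 2301: 2 days.
Total: 398 days.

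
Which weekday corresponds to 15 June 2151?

Tuesday

January 1, 2151 is a Friday.
Jan 1, 2151 → Feb 1, 2151: 31 days (January has 31).
Feb 1, 2151 → Mar 1, 2151: 28 days (February has 28).
Mar 1, 2151 → Apr 1, 2151: 31 days (March has 31).
Apr 1, 2151 → May 1, 2151: 30 days (April has 30).
May 1, 2151 → Jun 1, 2151: 31 days (May has 31).
Jun 1, 2151 → Jun 15, 2151: 14 days.
Total: 165 days.
165 mod 7 = 4, so Friday + 4 = Tuesday.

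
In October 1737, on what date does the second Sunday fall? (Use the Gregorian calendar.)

October 1, 1737 is a Tuesday.
The first Sunday is therefore October 6 (5 days later).
The second Sunday is 6 + 1×7 = October 13.

October 13, 1737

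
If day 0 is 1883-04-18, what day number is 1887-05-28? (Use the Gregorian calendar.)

1501

Apr 18, 1883 → Apr 18, 1884: 366 days (Feb 29, 1884 is in that span).
Apr 18, 1884 → Apr 18, 1885: 365 days.
Apr 18, 1885 → Apr 18, 1886: 365 days.
Apr 18, 1886 → Apr 18, 1887: 365 days.
Apr 18, 1887 → May 18, 1887: 30 days (April has 30).
May 18, 1887 → May 28, 1887: 10 days.
Total: 1501 days.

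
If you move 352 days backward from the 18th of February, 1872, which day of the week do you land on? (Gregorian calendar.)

Feb 18, 1872 is a Sunday.
352 mod 7 = 2, so 352 days before a Sunday is Sunday − 2 = Friday.

Friday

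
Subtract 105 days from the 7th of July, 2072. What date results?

March 24, 2072

−7 → Jun 30, 2072 (end of Jun, 30 days; 98 left).
−30 → May 31, 2072 (end of May, 31 days; 68 left).
−31 → Apr 30, 2072 (end of Apr, 30 days; 37 left).
−30 → Mar 31, 2072 (end of Mar, 31 days; 7 left).
−7 → Mar 24, 2072.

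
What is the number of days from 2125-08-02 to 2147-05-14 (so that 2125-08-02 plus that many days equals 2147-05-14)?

Aug 2, 2125 → Aug 2, 2126: 365 days.
Aug 2, 2126 → Aug 2, 2127: 365 days.
Aug 2, 2127 → Aug 2, 2128: 366 days (Feb 29, 2128 is in that span).
Aug 2, 2128 → Aug 2, 2129: 365 days.
Aug 2, 2129 → Aug 2, 2130: 365 days.
Aug 2, 2130 → Aug 2, 2131: 365 days.
Aug 2, 2131 → Aug 2, 2132: 366 days (Feb 29, 2132 is in that span).
Aug 2, 2132 → Aug 2, 2133: 365 days.
Aug 2, 2133 → Aug 2, 2134: 365 days.
Aug 2, 2134 → Aug 2, 2135: 365 days.
Aug 2, 2135 → Aug 2, 2136: 366 days (Feb 29, 2136 is in that span).
Aug 2, 2136 → Aug 2, 2137: 365 days.
Aug 2, 2137 → Aug 2, 2138: 365 days.
Aug 2, 2138 → Aug 2, 2139: 365 days.
Aug 2, 2139 → Aug 2, 2140: 366 days (Feb 29, 2140 is in that span).
Aug 2, 2140 → Aug 2, 2141: 365 days.
Aug 2, 2141 → Aug 2, 2142: 365 days.
Aug 2, 2142 → Aug 2, 2143: 365 days.
Aug 2, 2143 → Aug 2, 2144: 366 days (Feb 29, 2144 is in that span).
Aug 2, 2144 → Aug 2, 2145: 365 days.
Aug 2, 2145 → Aug 2, 2146: 365 days.
Aug 2, 2146 → Sep 2, 2146: 31 days (August has 31).
Sep 2, 2146 → Oct 2, 2146: 30 days (September has 30).
Oct 2, 2146 → Nov 2, 2146: 31 days (October has 31).
Nov 2, 2146 → Dec 2, 2146: 30 days (November has 30).
Dec 2, 2146 → Jan 2, 2147: 31 days (December has 31).
Jan 2, 2147 → Feb 2, 2147: 31 days (January has 31).
Feb 2, 2147 → Mar 2, 2147: 28 days (February has 28).
Mar 2, 2147 → Apr 2, 2147: 31 days (March has 31).
Apr 2, 2147 → May 2, 2147: 30 days (April has 30).
May 2, 2147 → May 14, 2147: 12 days.
Total: 7955 days.

7955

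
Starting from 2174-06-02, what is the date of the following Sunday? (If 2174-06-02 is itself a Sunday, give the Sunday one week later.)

Jun 2, 2174 is a Thursday.
From Thursday to the next Sunday is 3 days.
Jun 2, 2174 + 3 = Jun 5, 2174.

June 5, 2174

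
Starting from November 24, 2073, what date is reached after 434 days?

+365 (one year) → Nov 24, 2074 (69 left).
Nov has 30 days: +7 → Dec 1, 2074 (62 left).
Dec has 31 days: +31 → Jan 1, 2075 (31 left).
Jan has 31 days: +31 → Feb 1, 2075 (0 left).

February 1, 2075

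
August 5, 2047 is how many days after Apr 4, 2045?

853

Apr 4, 2045 → Apr 4, 2046: 365 days.
Apr 4, 2046 → Apr 4, 2047: 365 days.
Apr 4, 2047 → May 4, 2047: 30 days (April has 30).
May 4, 2047 → Jun 4, 2047: 31 days (May has 31).
Jun 4, 2047 → Jul 4, 2047: 30 days (June has 30).
Jul 4, 2047 → Aug 4, 2047: 31 days (July has 31).
Aug 4, 2047 → Aug 5, 2047: 1 days.
Total: 853 days.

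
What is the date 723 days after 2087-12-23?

+366 (one year; includes Feb 29, 2088) → Dec 23, 2088 (357 left).
Dec has 31 days: +9 → Jan 1, 2089 (348 left).
Jan has 31 days: +31 → Feb 1, 2089 (317 left).
Feb has 28 days: +28 → Mar 1, 2089 (289 left).
Mar has 31 days: +31 → Apr 1, 2089 (258 left).
Apr has 30 days: +30 → May 1, 2089 (228 left).
May has 31 days: +31 → Jun 1, 2089 (197 left).
Jun has 30 days: +30 → Jul 1, 2089 (167 left).
Jul has 31 days: +31 → Aug 1, 2089 (136 left).
Aug has 31 days: +31 → Sep 1, 2089 (105 left).
Sep has 30 days: +30 → Oct 1, 2089 (75 left).
Oct has 31 days: +31 → Nov 1, 2089 (44 left).
Nov has 30 days: +30 → Dec 1, 2089 (14 left).
+14 → Dec 15, 2089.

December 15, 2089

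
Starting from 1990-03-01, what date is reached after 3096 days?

August 22, 1998

+365 (one year) → Mar 1, 1991 (2731 left).
+366 (one year; includes Feb 29, 1992) → Mar 1, 1992 (2365 left).
+365 (one year) → Mar 1, 1993 (2000 left).
+365 (one year) → Mar 1, 1994 (1635 left).
+365 (one year) → Mar 1, 1995 (1270 left).
+366 (one year; includes Feb 29, 1996) → Mar 1, 1996 (904 left).
+365 (one year) → Mar 1, 1997 (539 left).
+365 (one year) → Mar 1, 1998 (174 left).
Mar has 31 days: +31 → Apr 1, 1998 (143 left).
Apr has 30 days: +30 → May 1, 1998 (113 left).
May has 31 days: +31 → Jun 1, 1998 (82 left).
Jun has 30 days: +30 → Jul 1, 1998 (52 left).
Jul has 31 days: +31 → Aug 1, 1998 (21 left).
+21 → Aug 22, 1998.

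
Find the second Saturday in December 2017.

December 9, 2017

December 1, 2017 is a Friday.
The first Saturday is therefore December 2 (1 days later).
The second Saturday is 2 + 1×7 = December 9.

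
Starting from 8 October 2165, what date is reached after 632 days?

+365 (one year) → Oct 8, 2166 (267 left).
Oct has 31 days: +24 → Nov 1, 2166 (243 left).
Nov has 30 days: +30 → Dec 1, 2166 (213 left).
Dec has 31 days: +31 → Jan 1, 2167 (182 left).
Jan has 31 days: +31 → Feb 1, 2167 (151 left).
Feb has 28 days: +28 → Mar 1, 2167 (123 left).
Mar has 31 days: +31 → Apr 1, 2167 (92 left).
Apr has 30 days: +30 → May 1, 2167 (62 left).
May has 31 days: +31 → Jun 1, 2167 (31 left).
Jun has 30 days: +30 → Jul 1, 2167 (1 left).
+1 → Jul 2, 2167.

July 2, 2167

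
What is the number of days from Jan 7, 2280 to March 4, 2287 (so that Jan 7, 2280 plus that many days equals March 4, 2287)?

Jan 7, 2280 → Jan 7, 2281: 366 days (Feb 29, 2280 is in that span).
Jan 7, 2281 → Jan 7, 2282: 365 days.
Jan 7, 2282 → Jan 7, 2283: 365 days.
Jan 7, 2283 → Jan 7, 2284: 365 days.
Jan 7, 2284 → Jan 7, 2285: 366 days (Feb 29, 2284 is in that span).
Jan 7, 2285 → Jan 7, 2286: 365 days.
Jan 7, 2286 → Jan 7, 2287: 365 days.
Jan 7, 2287 → Feb 7, 2287: 31 days (January has 31).
Feb 7, 2287 → Mar 4, 2287: 25 days.
Total: 2613 days.

2613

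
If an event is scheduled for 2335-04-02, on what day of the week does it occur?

Tuesday

Doomsday rule: the anchor day for the 2300s is Wednesday. For year 35: 35÷12 = 2 r 11, and 11÷4 = 2, so 2+11+2 = 15.
Wednesday + 15 ≡ Thursday — that's 2335's doomsday.
In April the doomsday date is Apr 4.
Apr 2 is 2 days before Apr 4; 2 mod 7 = 2, so Thursday − 2 = Tuesday.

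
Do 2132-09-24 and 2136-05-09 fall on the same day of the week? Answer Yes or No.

From Sep 24, 2132 to May 9, 2136 is 1323 days.
1323 mod 7 = 0, so they are the same weekday.
(Sep 24, 2132 is a Wednesday; May 9, 2136 is a Wednesday.)

Yes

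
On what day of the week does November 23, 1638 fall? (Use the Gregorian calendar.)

Tuesday

Doomsday rule: the anchor day for the 1600s is Tuesday. For year 38: 38÷12 = 3 r 2, and 2÷4 = 0, so 3+2+0 = 5.
Tuesday + 5 ≡ Sunday — that's 1638's doomsday.
In November the doomsday date is Nov 7.
Nov 23 is 16 days after Nov 7; 16 mod 7 = 2, so Sunday + 2 = Tuesday.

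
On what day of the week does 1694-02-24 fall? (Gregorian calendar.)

Wednesday

Doomsday rule: the anchor day for the 1600s is Tuesday. For year 94: 94÷12 = 7 r 10, and 10÷4 = 2, so 7+10+2 = 19.
Tuesday + 19 ≡ Sunday — that's 1694's doomsday.
In February the doomsday date is Feb 28 (1694 is not a leap year).
Feb 24 is 4 days before Feb 28; 4 mod 7 = 4, so Sunday − 4 = Wednesday.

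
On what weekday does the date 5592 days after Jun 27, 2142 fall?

Tuesday

First find the weekday of Jun 27, 2142. Doomsday rule: the anchor day for the 2100s is Sunday. For year 42: 42÷12 = 3 r 6, and 6÷4 = 1, so 3+6+1 = 10.
Sunday + 10 ≡ Wednesday — that's 2142's doomsday.
In June the doomsday date is Jun 6.
Jun 27 is 21 days after Jun 6; 21 mod 7 = 0, so Wednesday + 0 = Wednesday.
5592 mod 7 = 6, so 5592 days after a Wednesday is Wednesday + 6 = Tuesday.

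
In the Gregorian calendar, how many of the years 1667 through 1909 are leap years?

58

Multiples of 4 in [1667,1909]: 61.
Of those, multiples of 100: 3 (not leap unless ÷400).
Multiples of 400: 0.
Leap years = 61 − 3 + 0 = 58.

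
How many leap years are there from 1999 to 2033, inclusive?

Multiples of 4 in [1999,2033]: 9.
Of those, multiples of 100: 1 (not leap unless ÷400).
Multiples of 400: 1.
Leap years = 9 − 1 + 1 = 9.

9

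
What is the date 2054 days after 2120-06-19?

February 2, 2126

+365 (one year) → Jun 19, 2121 (1689 left).
+365 (one year) → Jun 19, 2122 (1324 left).
+365 (one year) → Jun 19, 2123 (959 left).
+366 (one year; includes Feb 29, 2124) → Jun 19, 2124 (593 left).
+365 (one year) → Jun 19, 2125 (228 left).
Jun has 30 days: +12 → Jul 1, 2125 (216 left).
Jul has 31 days: +31 → Aug 1, 2125 (185 left).
Aug has 31 days: +31 → Sep 1, 2125 (154 left).
Sep has 30 days: +30 → Oct 1, 2125 (124 left).
Oct has 31 days: +31 → Nov 1, 2125 (93 left).
Nov has 30 days: +30 → Dec 1, 2125 (63 left).
Dec has 31 days: +31 → Jan 1, 2126 (32 left).
Jan has 31 days: +31 → Feb 1, 2126 (1 left).
+1 → Feb 2, 2126.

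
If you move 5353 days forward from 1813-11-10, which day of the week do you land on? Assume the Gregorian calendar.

Monday

Nov 10, 1813 is a Wednesday.
5353 mod 7 = 5, so 5353 days after a Wednesday is Wednesday + 5 = Monday.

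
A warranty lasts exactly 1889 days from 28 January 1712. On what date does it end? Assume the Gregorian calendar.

March 31, 1717

+366 (one year; includes Feb 29, 1712) → Jan 28, 1713 (1523 left).
+365 (one year) → Jan 28, 1714 (1158 left).
+365 (one year) → Jan 28, 1715 (793 left).
+365 (one year) → Jan 28, 1716 (428 left).
+366 (one year; includes Feb 29, 1716) → Jan 28, 1717 (62 left).
Jan has 31 days: +4 → Feb 1, 1717 (58 left).
Feb has 28 days: +28 → Mar 1, 1717 (30 left).
+30 → Mar 31, 1717.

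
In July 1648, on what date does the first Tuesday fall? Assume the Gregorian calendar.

July 1, 1648 is a Wednesday.
The first Tuesday is therefore July 7 (6 days later).

July 7, 1648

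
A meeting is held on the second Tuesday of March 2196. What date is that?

March 8, 2196

March 1, 2196 is a Tuesday.
The first Tuesday is therefore March 1 (same day).
The second Tuesday is 1 + 1×7 = March 8.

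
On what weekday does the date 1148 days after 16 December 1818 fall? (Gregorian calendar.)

Wednesday

Dec 16, 1818 is a Wednesday.
1148 mod 7 = 0, so 1148 days after a Wednesday is Wednesday + 0 = Wednesday.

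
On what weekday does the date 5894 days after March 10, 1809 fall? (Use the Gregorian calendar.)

Friday

First find the weekday of Mar 10, 1809. Doomsday rule: the anchor day for the 1800s is Friday. For year 09: 9÷12 = 0 r 9, and 9÷4 = 2, so 0+9+2 = 11.
Friday + 11 ≡ Tuesday — that's 1809's doomsday.
In March the doomsday date is Mar 14.
Mar 10 is 4 days before Mar 14; 4 mod 7 = 4, so Tuesday − 4 = Friday.
5894 mod 7 = 0, so 5894 days after a Friday is Friday + 0 = Friday.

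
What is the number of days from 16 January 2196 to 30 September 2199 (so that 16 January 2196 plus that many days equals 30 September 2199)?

Jan 16, 2196 → Jan 16, 2197: 366 days (Feb 29, 2196 is in that span).
Jan 16, 2197 → Jan 16, 2198: 365 days.
Jan 16, 2198 → Jan 16, 2199: 365 days.
Jan 16, 2199 → Feb 16, 2199: 31 days (January has 31).
Feb 16, 2199 → Mar 16, 2199: 28 days (February has 28).
Mar 16, 2199 → Apr 16, 2199: 31 days (March has 31).
Apr 16, 2199 → May 16, 2199: 30 days (April has 30).
May 16, 2199 → Jun 16, 2199: 31 days (May has 31).
Jun 16, 2199 → Jul 16, 2199: 30 days (June has 30).
Jul 16, 2199 → Aug 16, 2199: 31 days (July has 31).
Aug 16, 2199 → Sep 16, 2199: 31 days (August has 31).
Sep 16, 2199 → Sep 30, 2199: 14 days.
Total: 1353 days.

1353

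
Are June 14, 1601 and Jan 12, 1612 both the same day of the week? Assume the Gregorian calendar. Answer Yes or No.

From Jun 14, 1601 to Jan 12, 1612 is 3864 days.
3864 mod 7 = 0, so they are the same weekday.
(Jun 14, 1601 is a Thursday; Jan 12, 1612 is a Thursday.)

Yes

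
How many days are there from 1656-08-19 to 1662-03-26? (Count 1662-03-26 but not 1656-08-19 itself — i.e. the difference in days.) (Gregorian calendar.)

Aug 19, 1656 → Aug 19, 1657: 365 days.
Aug 19, 1657 → Aug 19, 1658: 365 days.
Aug 19, 1658 → Aug 19, 1659: 365 days.
Aug 19, 1659 → Aug 19, 1660: 366 days (Feb 29, 1660 is in that span).
Aug 19, 1660 → Aug 19, 1661: 365 days.
Aug 19, 1661 → Sep 19, 1661: 31 days (August has 31).
Sep 19, 1661 → Oct 19, 1661: 30 days (September has 30).
Oct 19, 1661 → Nov 19, 1661: 31 days (October has 31).
Nov 19, 1661 → Dec 19, 1661: 30 days (November has 30).
Dec 19, 1661 → Jan 19, 1662: 31 days (December has 31).
Jan 19, 1662 → Feb 19, 1662: 31 days (January has 31).
Feb 19, 1662 → Mar 19, 1662: 28 days (February has 28).
Mar 19, 1662 → Mar 26, 1662: 7 days.
Total: 2045 days.

2045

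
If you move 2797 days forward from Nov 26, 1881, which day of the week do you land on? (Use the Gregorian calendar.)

First find the weekday of Nov 26, 1881. Doomsday rule: the anchor day for the 1800s is Friday. For year 81: 81÷12 = 6 r 9, and 9÷4 = 2, so 6+9+2 = 17.
Friday + 17 ≡ Monday — that's 1881's doomsday.
In November the doomsday date is Nov 7.
Nov 26 is 19 days after Nov 7; 19 mod 7 = 5, so Monday + 5 = Saturday.
2797 mod 7 = 4, so 2797 days after a Saturday is Saturday + 4 = Wednesday.

Wednesday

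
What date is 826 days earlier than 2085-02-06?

November 3, 2082

−366 (one year; includes Feb 29, 2084) → Feb 6, 2084 (460 left).
−365 (one year) → Feb 6, 2083 (95 left).
−6 → Jan 31, 2083 (end of Jan, 31 days; 89 left).
−31 → Dec 31, 2082 (end of Dec, 31 days; 58 left).
−31 → Nov 30, 2082 (end of Nov, 30 days; 27 left).
−27 → Nov 3, 2082.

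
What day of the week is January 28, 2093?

Doomsday rule: the anchor day for the 2000s is Tuesday. For year 93: 93÷12 = 7 r 9, and 9÷4 = 2, so 7+9+2 = 18.
Tuesday + 18 ≡ Saturday — that's 2093's doomsday.
In January the doomsday date is Jan 3 (2093 is not a leap year).
Jan 28 is 25 days after Jan 3; 25 mod 7 = 4, so Saturday + 4 = Wednesday.

Wednesday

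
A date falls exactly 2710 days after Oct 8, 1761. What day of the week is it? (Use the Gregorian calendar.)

First find the weekday of Oct 8, 1761. Doomsday rule: the anchor day for the 1700s is Sunday. For year 61: 61÷12 = 5 r 1, and 1÷4 = 0, so 5+1+0 = 6.
Sunday + 6 ≡ Saturday — that's 1761's doomsday.
In October the doomsday date is Oct 10.
Oct 8 is 2 days before Oct 10; 2 mod 7 = 2, so Saturday − 2 = Thursday.
2710 mod 7 = 1, so 2710 days after a Thursday is Thursday + 1 = Friday.

Friday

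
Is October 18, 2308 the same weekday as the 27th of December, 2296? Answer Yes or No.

Yes

From Dec 27, 2296 to Oct 18, 2308 is 4312 days.
4312 mod 7 = 0, so they are the same weekday.
(Dec 27, 2296 is a Sunday; Oct 18, 2308 is a Sunday.)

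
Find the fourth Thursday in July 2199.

July 1, 2199 is a Monday.
The first Thursday is therefore July 4 (3 days later).
The fourth Thursday is 4 + 3×7 = July 25.

July 25, 2199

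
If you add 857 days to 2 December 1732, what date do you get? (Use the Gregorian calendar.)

April 8, 1735

+365 (one year) → Dec 2, 1733 (492 left).
+365 (one year) → Dec 2, 1734 (127 left).
Dec has 31 days: +30 → Jan 1, 1735 (97 left).
Jan has 31 days: +31 → Feb 1, 1735 (66 left).
Feb has 28 days: +28 → Mar 1, 1735 (38 left).
Mar has 31 days: +31 → Apr 1, 1735 (7 left).
+7 → Apr 8, 1735.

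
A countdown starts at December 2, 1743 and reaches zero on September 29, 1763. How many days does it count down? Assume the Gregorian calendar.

7241

Dec 2, 1743 → Dec 2, 1744: 366 days (Feb 29, 1744 is in that span).
Dec 2, 1744 → Dec 2, 1745: 365 days.
Dec 2, 1745 → Dec 2, 1746: 365 days.
Dec 2, 1746 → Dec 2, 1747: 365 days.
Dec 2, 1747 → Dec 2, 1748: 366 days (Feb 29, 1748 is in that span).
Dec 2, 1748 → Dec 2, 1749: 365 days.
Dec 2, 1749 → Dec 2, 1750: 365 days.
Dec 2, 1750 → Dec 2, 1751: 365 days.
Dec 2, 1751 → Dec 2, 1752: 366 days (Feb 29, 1752 is in that span).
Dec 2, 1752 → Dec 2, 1753: 365 days.
Dec 2, 1753 → Dec 2, 1754: 365 days.
Dec 2, 1754 → Dec 2, 1755: 365 days.
Dec 2, 1755 → Dec 2, 1756: 366 days (Feb 29, 1756 is in that span).
Dec 2, 1756 → Dec 2, 1757: 365 days.
Dec 2, 1757 → Dec 2, 1758: 365 days.
Dec 2, 1758 → Dec 2, 1759: 365 days.
Dec 2, 1759 → Dec 2, 1760: 366 days (Feb 29, 1760 is in that span).
Dec 2, 1760 → Dec 2, 1761: 365 days.
Dec 2, 1761 → Dec 2, 1762: 365 days.
Dec 2, 1762 → Jan 2, 1763: 31 days (December has 31).
Jan 2, 1763 → Feb 2, 1763: 31 days (January has 31).
Feb 2, 1763 → Mar 2, 1763: 28 days (February has 28).
Mar 2, 1763 → Apr 2, 1763: 31 days (March has 31).
Apr 2, 1763 → May 2, 1763: 30 days (April has 30).
May 2, 1763 → Jun 2, 1763: 31 days (May has 31).
Jun 2, 1763 → Jul 2, 1763: 30 days (June has 30).
Jul 2, 1763 → Aug 2, 1763: 31 days (July has 31).
Aug 2, 1763 → Sep 2, 1763: 31 days (August has 31).
Sep 2, 1763 → Sep 29, 1763: 27 days.
Total: 7241 days.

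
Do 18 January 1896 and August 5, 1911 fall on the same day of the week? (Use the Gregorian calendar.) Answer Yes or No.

Yes

From Jan 18, 1896 to Aug 5, 1911 is 5677 days.
5677 mod 7 = 0, so they are the same weekday.
(Jan 18, 1896 is a Saturday; Aug 5, 1911 is a Saturday.)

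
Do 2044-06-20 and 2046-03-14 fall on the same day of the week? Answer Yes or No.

No

From Jun 20, 2044 to Mar 14, 2046 is 632 days.
632 mod 7 = 2, so they are different weekdays.
(Jun 20, 2044 is a Monday; Mar 14, 2046 is a Wednesday.)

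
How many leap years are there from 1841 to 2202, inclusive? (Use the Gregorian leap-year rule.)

87

Multiples of 4 in [1841,2202]: 90.
Of those, multiples of 100: 4 (not leap unless ÷400).
Multiples of 400: 1.
Leap years = 90 − 4 + 1 = 87.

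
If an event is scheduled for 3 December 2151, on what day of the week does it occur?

Doomsday rule: the anchor day for the 2100s is Sunday. For year 51: 51÷12 = 4 r 3, and 3÷4 = 0, so 4+3+0 = 7.
Sunday + 7 ≡ Sunday — that's 2151's doomsday.
In December the doomsday date is Dec 12.
Dec 3 is 9 days before Dec 12; 9 mod 7 = 2, so Sunday − 2 = Friday.

Friday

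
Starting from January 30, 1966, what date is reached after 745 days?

February 14, 1968

+365 (one year) → Jan 30, 1967 (380 left).
Jan has 31 days: +2 → Feb 1, 1967 (378 left).
Feb has 28 days: +28 → Mar 1, 1967 (350 left).
Mar has 31 days: +31 → Apr 1, 1967 (319 left).
Apr has 30 days: +30 → May 1, 1967 (289 left).
May has 31 days: +31 → Jun 1, 1967 (258 left).
Jun has 30 days: +30 → Jul 1, 1967 (228 left).
Jul has 31 days: +31 → Aug 1, 1967 (197 left).
Aug has 31 days: +31 → Sep 1, 1967 (166 left).
Sep has 30 days: +30 → Oct 1, 1967 (136 left).
Oct has 31 days: +31 → Nov 1, 1967 (105 left).
Nov has 30 days: +30 → Dec 1, 1967 (75 left).
Dec has 31 days: +31 → Jan 1, 1968 (44 left).
Jan has 31 days: +31 → Feb 1, 1968 (13 left).
+13 → Feb 14, 1968.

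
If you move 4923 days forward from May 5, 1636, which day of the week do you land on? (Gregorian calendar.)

First find the weekday of May 5, 1636. Doomsday rule: the anchor day for the 1600s is Tuesday. For year 36: 36÷12 = 3 r 0, and 0÷4 = 0, so 3+0+0 = 3.
Tuesday + 3 ≡ Friday — that's 1636's doomsday.
In May the doomsday date is May 9.
May 5 is 4 days before May 9; 4 mod 7 = 4, so Friday − 4 = Monday.
4923 mod 7 = 2, so 4923 days after a Monday is Monday + 2 = Wednesday.

Wednesday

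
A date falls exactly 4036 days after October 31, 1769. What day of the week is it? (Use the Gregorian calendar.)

First find the weekday of Oct 31, 1769. Doomsday rule: the anchor day for the 1700s is Sunday. For year 69: 69÷12 = 5 r 9, and 9÷4 = 2, so 5+9+2 = 16.
Sunday + 16 ≡ Tuesday — that's 1769's doomsday.
In October the doomsday date is Oct 10.
Oct 31 is 21 days after Oct 10; 21 mod 7 = 0, so Tuesday + 0 = Tuesday.
4036 mod 7 = 4, so 4036 days after a Tuesday is Tuesday + 4 = Saturday.

Saturday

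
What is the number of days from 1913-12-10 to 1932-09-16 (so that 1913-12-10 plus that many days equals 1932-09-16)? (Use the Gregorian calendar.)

6855

Dec 10, 1913 → Dec 10, 1914: 365 days.
Dec 10, 1914 → Dec 10, 1915: 365 days.
Dec 10, 1915 → Dec 10, 1916: 366 days (Feb 29, 1916 is in that span).
Dec 10, 1916 → Dec 10, 1917: 365 days.
Dec 10, 1917 → Dec 10, 1918: 365 days.
Dec 10, 1918 → Dec 10, 1919: 365 days.
Dec 10, 1919 → Dec 10, 1920: 366 days (Feb 29, 1920 is in that span).
Dec 10, 1920 → Dec 10, 1921: 365 days.
Dec 10, 1921 → Dec 10, 1922: 365 days.
Dec 10, 1922 → Dec 10, 1923: 365 days.
Dec 10, 1923 → Dec 10, 1924: 366 days (Feb 29, 1924 is in that span).
Dec 10, 1924 → Dec 10, 1925: 365 days.
Dec 10, 1925 → Dec 10, 1926: 365 days.
Dec 10, 1926 → Dec 10, 1927: 365 days.
Dec 10, 1927 → Dec 10, 1928: 366 days (Feb 29, 1928 is in that span).
Dec 10, 1928 → Dec 10, 1929: 365 days.
Dec 10, 1929 → Dec 10, 1930: 365 days.
Dec 10, 1930 → Dec 10, 1931: 365 days.
Dec 10, 1931 → Jan 10, 1932: 31 days (December has 31).
Jan 10, 1932 → Feb 10, 1932: 31 days (January has 31).
Feb 10, 1932 → Mar 10, 1932: 29 days (February has 29).
Mar 10, 1932 → Apr 10, 1932: 31 days (March has 31).
Apr 10, 1932 → May 10, 1932: 30 days (April has 30).
May 10, 1932 → Jun 10, 1932: 31 days (May has 31).
Jun 10, 1932 → Jul 10, 1932: 30 days (June has 30).
Jul 10, 1932 → Aug 10, 1932: 31 days (July has 31).
Aug 10, 1932 → Sep 10, 1932: 31 days (August has 31).
Sep 10, 1932 → Sep 16, 1932: 6 days.
Total: 6855 days.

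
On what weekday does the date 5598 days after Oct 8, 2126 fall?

First find the weekday of Oct 8, 2126. Doomsday rule: the anchor day for the 2100s is Sunday. For year 26: 26÷12 = 2 r 2, and 2÷4 = 0, so 2+2+0 = 4.
Sunday + 4 ≡ Thursday — that's 2126's doomsday.
In October the doomsday date is Oct 10.
Oct 8 is 2 days before Oct 10; 2 mod 7 = 2, so Thursday − 2 = Tuesday.
5598 mod 7 = 5, so 5598 days after a Tuesday is Tuesday + 5 = Sunday.

Sunday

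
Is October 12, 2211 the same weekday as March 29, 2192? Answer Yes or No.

From Mar 29, 2192 to Oct 12, 2211 is 7135 days.
7135 mod 7 = 2, so they are different weekdays.
(Mar 29, 2192 is a Thursday; Oct 12, 2211 is a Saturday.)

No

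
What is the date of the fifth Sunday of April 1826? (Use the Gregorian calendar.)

April 30, 1826

April 1, 1826 is a Saturday.
The first Sunday is therefore April 2 (1 days later).
The fifth Sunday is 2 + 4×7 = April 30.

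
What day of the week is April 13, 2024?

Doomsday rule: the anchor day for the 2000s is Tuesday. For year 24: 24÷12 = 2 r 0, and 0÷4 = 0, so 2+0+0 = 2.
Tuesday + 2 ≡ Thursday — that's 2024's doomsday.
In April the doomsday date is Apr 4.
Apr 13 is 9 days after Apr 4; 9 mod 7 = 2, so Thursday + 2 = Saturday.

Saturday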